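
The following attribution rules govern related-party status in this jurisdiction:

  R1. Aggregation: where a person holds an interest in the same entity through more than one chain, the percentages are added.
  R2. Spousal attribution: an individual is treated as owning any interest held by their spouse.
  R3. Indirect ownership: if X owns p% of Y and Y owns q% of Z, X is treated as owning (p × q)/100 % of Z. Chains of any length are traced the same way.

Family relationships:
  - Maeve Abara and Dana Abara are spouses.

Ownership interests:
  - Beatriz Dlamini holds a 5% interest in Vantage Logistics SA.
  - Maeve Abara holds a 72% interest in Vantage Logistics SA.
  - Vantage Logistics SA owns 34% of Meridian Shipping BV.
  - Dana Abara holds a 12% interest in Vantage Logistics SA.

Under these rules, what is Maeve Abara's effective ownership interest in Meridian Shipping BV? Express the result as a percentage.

28.56%

By spousal attribution (R2), Maeve Abara is treated as also owning Dana Abara's interest in Vantage Logistics SA, giving 72% + 12% = 84%.
Chain via Vantage Logistics SA (R3): 84% × 34% = 28.56% of Meridian Shipping BV.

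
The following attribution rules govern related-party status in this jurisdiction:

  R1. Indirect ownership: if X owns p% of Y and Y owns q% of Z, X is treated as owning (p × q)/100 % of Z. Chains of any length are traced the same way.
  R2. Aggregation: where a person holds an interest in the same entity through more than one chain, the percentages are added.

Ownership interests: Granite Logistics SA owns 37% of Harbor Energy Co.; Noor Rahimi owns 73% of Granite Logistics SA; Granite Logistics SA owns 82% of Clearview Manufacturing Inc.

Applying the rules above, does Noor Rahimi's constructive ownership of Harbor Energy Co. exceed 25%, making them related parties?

Chain via Granite Logistics SA (R1): 73% × 37% = 27.01% of Harbor Energy Co.
27.01% exceeds the 25% threshold, so Noor is a related party to Harbor Energy Co.

Yes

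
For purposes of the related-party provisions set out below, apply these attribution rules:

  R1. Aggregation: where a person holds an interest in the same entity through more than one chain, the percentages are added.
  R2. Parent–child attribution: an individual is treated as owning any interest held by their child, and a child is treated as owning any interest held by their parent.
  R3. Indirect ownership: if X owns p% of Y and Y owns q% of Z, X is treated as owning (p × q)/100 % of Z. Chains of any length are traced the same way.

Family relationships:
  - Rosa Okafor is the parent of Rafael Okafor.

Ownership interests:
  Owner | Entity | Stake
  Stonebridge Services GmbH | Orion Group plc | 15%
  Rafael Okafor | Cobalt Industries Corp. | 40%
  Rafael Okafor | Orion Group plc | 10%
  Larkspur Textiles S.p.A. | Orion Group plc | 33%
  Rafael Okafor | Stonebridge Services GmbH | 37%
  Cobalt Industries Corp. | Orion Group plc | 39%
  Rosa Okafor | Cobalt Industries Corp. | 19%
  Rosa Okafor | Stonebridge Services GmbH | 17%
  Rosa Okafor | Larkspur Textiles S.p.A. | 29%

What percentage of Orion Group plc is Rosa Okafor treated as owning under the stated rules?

By parent–child attribution (R2), Rosa Okafor is treated as also owning Rafael Okafor's interest in Stonebridge Services GmbH, giving 17% + 37% = 54%.
By parent–child attribution (R2), Rosa Okafor is treated as also owning Rafael Okafor's interest in Cobalt Industries Corp, giving 19% + 40% = 59%.
By parent–child attribution (R2), Rosa Okafor is treated as owning Rafael Okafor's 10% interest in Orion Group plc.
Chain via Stonebridge Services GmbH (R3): 54% × 15% = 8.1% of Orion Group plc.
Chain via Cobalt Industries Corp. (R3): 59% × 39% = 23.01% of Orion Group plc.
Chain via Larkspur Textiles S.p.A. (R3): 29% × 33% = 9.57% of Orion Group plc.
Direct interest in Orion Group plc: 10%.
Aggregating (R1): 8.1% + 23.01% + 9.57% + 10% = 50.68%.

50.68%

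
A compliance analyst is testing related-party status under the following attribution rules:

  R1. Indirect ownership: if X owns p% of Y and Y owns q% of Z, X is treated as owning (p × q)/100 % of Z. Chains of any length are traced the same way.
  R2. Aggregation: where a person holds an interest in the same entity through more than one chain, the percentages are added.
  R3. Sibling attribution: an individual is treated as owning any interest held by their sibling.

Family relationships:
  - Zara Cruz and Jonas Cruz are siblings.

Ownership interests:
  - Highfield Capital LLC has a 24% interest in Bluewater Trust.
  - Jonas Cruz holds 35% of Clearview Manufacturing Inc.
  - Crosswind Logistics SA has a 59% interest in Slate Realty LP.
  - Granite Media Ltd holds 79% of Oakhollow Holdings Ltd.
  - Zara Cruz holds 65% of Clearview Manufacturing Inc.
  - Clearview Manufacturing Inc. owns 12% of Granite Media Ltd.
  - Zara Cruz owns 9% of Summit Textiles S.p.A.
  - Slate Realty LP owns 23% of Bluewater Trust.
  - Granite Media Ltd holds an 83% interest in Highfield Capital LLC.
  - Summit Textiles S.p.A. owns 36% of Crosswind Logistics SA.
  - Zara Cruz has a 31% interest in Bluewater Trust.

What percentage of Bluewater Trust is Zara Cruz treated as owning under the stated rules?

By sibling attribution (R3), Zara Cruz is treated as also owning Jonas Cruz's interest in Clearview Manufacturing Inc, giving 65% + 35% = 100%.
Chain via Summit Textiles S.p.A. → Crosswind Logistics SA → Slate Realty LP (R1): 9% × 36% × 59% × 23% = 0.439668% of Bluewater Trust.
Chain via Clearview Manufacturing Inc. → Granite Media Ltd → Highfield Capital LLC (R1): 100% × 12% × 83% × 24% = 2.3904% of Bluewater Trust.
Direct interest in Bluewater Trust: 31%.
Aggregating (R2): 0.439668% + 2.3904% + 31% = 33.830068%.

33.830068%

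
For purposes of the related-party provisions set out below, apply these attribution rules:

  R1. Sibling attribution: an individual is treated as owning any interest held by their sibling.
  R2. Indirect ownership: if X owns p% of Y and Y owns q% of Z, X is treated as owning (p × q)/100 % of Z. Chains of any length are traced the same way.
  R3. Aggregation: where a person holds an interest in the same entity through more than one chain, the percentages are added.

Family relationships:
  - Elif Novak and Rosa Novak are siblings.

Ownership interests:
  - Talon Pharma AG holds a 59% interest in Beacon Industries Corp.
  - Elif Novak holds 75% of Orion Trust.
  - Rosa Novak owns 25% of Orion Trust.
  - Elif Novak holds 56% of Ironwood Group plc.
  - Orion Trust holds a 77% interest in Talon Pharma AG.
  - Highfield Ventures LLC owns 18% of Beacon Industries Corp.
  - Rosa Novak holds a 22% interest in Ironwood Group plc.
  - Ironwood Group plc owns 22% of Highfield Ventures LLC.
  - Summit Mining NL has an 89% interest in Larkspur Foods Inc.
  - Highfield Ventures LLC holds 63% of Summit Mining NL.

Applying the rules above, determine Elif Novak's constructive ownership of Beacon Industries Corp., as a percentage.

48.5188%

By sibling attribution (R1), Elif Novak is treated as also owning Rosa Novak's interest in Ironwood Group plc, giving 56% + 22% = 78%.
By sibling attribution (R1), Elif Novak is treated as also owning Rosa Novak's interest in Orion Trust, giving 75% + 25% = 100%.
Chain via Ironwood Group plc → Highfield Ventures LLC (R2): 78% × 22% × 18% = 3.0888% of Beacon Industries Corp.
Chain via Orion Trust → Talon Pharma AG (R2): 100% × 77% × 59% = 45.43% of Beacon Industries Corp.
Aggregating (R3): 3.0888% + 45.43% = 48.5188%.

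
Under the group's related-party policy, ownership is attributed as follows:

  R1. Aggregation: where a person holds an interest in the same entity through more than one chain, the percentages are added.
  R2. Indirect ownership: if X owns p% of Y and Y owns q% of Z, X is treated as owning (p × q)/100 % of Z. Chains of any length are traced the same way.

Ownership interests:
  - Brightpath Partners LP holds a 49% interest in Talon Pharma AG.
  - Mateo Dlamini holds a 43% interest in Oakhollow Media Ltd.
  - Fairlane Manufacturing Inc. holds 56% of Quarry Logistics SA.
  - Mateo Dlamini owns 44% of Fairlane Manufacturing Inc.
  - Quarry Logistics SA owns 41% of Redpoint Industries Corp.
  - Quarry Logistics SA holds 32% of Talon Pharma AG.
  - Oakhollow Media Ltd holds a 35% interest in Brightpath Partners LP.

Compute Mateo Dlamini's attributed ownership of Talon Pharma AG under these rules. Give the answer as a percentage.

Chain via Fairlane Manufacturing Inc. → Quarry Logistics SA (R2): 44% × 56% × 32% = 7.8848% of Talon Pharma AG.
Chain via Oakhollow Media Ltd → Brightpath Partners LP (R2): 43% × 35% × 49% = 7.3745% of Talon Pharma AG.
Aggregating (R1): 7.8848% + 7.3745% = 15.2593%.

15.2593%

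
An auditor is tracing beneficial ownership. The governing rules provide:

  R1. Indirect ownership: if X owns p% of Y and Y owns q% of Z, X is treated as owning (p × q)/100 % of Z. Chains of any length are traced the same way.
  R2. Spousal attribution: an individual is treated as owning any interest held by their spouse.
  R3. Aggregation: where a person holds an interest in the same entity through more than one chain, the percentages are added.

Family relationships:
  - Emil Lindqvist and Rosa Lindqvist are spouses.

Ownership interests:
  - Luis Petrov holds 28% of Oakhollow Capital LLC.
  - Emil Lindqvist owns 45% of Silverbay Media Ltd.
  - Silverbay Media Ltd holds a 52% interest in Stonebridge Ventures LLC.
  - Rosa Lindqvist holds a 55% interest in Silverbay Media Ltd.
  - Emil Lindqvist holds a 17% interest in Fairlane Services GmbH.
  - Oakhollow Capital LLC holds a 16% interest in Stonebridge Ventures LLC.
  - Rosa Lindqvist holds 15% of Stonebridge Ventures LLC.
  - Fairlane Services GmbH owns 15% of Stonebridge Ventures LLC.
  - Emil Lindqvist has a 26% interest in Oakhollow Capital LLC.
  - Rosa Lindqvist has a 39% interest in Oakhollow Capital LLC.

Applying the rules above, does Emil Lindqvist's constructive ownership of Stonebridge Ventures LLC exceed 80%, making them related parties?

By spousal attribution (R2), Emil Lindqvist is treated as also owning Rosa Lindqvist's interest in Silverbay Media Ltd, giving 45% + 55% = 100%.
By spousal attribution (R2), Emil Lindqvist is treated as also owning Rosa Lindqvist's interest in Oakhollow Capital LLC, giving 26% + 39% = 65%.
By spousal attribution (R2), Emil Lindqvist is treated as owning Rosa Lindqvist's 15% interest in Stonebridge Ventures LLC.
Chain via Fairlane Services GmbH (R1): 17% × 15% = 2.55% of Stonebridge Ventures LLC.
Chain via Silverbay Media Ltd (R1): 100% × 52% = 52% of Stonebridge Ventures LLC.
Chain via Oakhollow Capital LLC (R1): 65% × 16% = 10.4% of Stonebridge Ventures LLC.
Direct interest in Stonebridge Ventures LLC: 15%.
Aggregating (R3): 2.55% + 52% + 10.4% + 15% = 79.95%.
79.95% does not exceed the 80% threshold, so Emil is not a related party to Stonebridge Ventures LLC.

No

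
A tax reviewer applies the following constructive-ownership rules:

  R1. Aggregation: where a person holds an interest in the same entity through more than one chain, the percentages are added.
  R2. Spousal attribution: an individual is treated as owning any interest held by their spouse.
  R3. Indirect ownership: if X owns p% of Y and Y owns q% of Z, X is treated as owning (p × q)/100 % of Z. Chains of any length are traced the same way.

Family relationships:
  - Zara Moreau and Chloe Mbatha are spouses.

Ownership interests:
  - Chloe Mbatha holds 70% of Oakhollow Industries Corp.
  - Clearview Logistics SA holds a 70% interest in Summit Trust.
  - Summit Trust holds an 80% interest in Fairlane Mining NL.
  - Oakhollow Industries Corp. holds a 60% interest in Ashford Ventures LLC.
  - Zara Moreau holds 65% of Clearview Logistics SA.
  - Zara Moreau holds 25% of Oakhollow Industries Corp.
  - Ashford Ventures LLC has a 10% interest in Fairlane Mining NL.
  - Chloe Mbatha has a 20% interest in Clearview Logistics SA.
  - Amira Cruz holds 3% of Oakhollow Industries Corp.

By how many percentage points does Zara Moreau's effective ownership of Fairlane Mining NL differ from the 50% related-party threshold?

3.3

By spousal attribution (R2), Zara Moreau is treated as also owning Chloe Mbatha's interest in Oakhollow Industries Corp, giving 25% + 70% = 95%.
By spousal attribution (R2), Zara Moreau is treated as also owning Chloe Mbatha's interest in Clearview Logistics SA, giving 65% + 20% = 85%.
Chain via Oakhollow Industries Corp. → Ashford Ventures LLC (R3): 95% × 60% × 10% = 5.7% of Fairlane Mining NL.
Chain via Clearview Logistics SA → Summit Trust (R3): 85% × 70% × 80% = 47.6% of Fairlane Mining NL.
Aggregating (R1): 5.7% + 47.6% = 53.3%.
53.3% exceeds the 50% threshold by 3.3 percentage points.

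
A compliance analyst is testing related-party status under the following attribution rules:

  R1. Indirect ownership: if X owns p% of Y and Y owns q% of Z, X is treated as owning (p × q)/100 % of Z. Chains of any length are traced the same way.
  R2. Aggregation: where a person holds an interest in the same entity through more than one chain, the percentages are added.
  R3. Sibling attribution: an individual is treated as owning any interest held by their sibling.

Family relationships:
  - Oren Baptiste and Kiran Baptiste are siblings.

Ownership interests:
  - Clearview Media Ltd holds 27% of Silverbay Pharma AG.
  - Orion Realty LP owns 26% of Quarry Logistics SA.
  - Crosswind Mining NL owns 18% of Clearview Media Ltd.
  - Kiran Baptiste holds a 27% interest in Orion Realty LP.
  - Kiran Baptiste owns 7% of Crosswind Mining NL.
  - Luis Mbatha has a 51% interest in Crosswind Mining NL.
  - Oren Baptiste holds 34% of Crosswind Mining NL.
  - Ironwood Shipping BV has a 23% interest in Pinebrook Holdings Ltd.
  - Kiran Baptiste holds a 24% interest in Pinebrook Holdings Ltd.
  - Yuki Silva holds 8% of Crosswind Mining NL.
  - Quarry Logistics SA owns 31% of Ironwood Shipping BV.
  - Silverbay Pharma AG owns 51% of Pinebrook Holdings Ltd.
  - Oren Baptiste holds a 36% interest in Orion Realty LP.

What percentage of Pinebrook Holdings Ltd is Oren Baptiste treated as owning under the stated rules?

26.18412%

By sibling attribution (R3), Oren Baptiste is treated as also owning Kiran Baptiste's interest in Orion Realty LP, giving 36% + 27% = 63%.
By sibling attribution (R3), Oren Baptiste is treated as also owning Kiran Baptiste's interest in Crosswind Mining NL, giving 34% + 7% = 41%.
By sibling attribution (R3), Oren Baptiste is treated as owning Kiran Baptiste's 24% interest in Pinebrook Holdings Ltd.
Chain via Orion Realty LP → Quarry Logistics SA → Ironwood Shipping BV (R1): 63% × 26% × 31% × 23% = 1.167894% of Pinebrook Holdings Ltd.
Chain via Crosswind Mining NL → Clearview Media Ltd → Silverbay Pharma AG (R1): 41% × 18% × 27% × 51% = 1.016226% of Pinebrook Holdings Ltd.
Direct interest in Pinebrook Holdings Ltd: 24%.
Aggregating (R2): 1.167894% + 1.016226% + 24% = 26.18412%.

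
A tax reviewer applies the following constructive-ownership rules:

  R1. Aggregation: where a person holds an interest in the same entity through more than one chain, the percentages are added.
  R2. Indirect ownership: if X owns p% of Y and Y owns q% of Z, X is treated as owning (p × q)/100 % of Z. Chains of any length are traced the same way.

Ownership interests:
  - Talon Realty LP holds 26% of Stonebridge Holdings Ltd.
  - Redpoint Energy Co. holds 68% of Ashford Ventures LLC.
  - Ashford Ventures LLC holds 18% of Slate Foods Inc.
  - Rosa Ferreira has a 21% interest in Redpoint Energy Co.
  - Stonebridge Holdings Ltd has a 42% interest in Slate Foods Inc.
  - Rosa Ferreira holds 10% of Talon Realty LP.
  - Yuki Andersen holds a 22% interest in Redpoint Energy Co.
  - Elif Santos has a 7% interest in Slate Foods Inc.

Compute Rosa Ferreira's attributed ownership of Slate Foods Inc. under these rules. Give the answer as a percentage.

3.6624%

Chain via Redpoint Energy Co. → Ashford Ventures LLC (R2): 21% × 68% × 18% = 2.5704% of Slate Foods Inc.
Chain via Talon Realty LP → Stonebridge Holdings Ltd (R2): 10% × 26% × 42% = 1.092% of Slate Foods Inc.
Aggregating (R1): 2.5704% + 1.092% = 3.6624%.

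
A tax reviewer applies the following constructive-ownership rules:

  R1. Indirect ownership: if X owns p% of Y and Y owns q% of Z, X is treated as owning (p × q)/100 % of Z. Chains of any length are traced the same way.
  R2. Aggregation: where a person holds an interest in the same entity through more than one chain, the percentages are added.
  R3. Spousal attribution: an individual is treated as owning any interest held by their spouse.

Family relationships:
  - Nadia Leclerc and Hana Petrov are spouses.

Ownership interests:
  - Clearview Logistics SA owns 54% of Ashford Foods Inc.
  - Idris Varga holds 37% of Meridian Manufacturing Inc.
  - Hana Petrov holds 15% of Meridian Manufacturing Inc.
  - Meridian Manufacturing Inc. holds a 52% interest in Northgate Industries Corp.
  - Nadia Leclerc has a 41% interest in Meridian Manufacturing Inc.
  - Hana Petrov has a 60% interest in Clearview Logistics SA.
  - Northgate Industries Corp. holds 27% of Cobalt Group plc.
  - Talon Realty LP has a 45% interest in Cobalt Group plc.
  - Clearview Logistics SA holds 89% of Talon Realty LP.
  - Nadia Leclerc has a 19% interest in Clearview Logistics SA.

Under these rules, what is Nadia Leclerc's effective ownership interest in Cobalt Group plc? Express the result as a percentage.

39.5019%

By spousal attribution (R3), Nadia Leclerc is treated as also owning Hana Petrov's interest in Meridian Manufacturing Inc, giving 41% + 15% = 56%.
By spousal attribution (R3), Nadia Leclerc is treated as also owning Hana Petrov's interest in Clearview Logistics SA, giving 19% + 60% = 79%.
Chain via Meridian Manufacturing Inc. → Northgate Industries Corp. (R1): 56% × 52% × 27% = 7.8624% of Cobalt Group plc.
Chain via Clearview Logistics SA → Talon Realty LP (R1): 79% × 89% × 45% = 31.6395% of Cobalt Group plc.
Aggregating (R2): 7.8624% + 31.6395% = 39.5019%.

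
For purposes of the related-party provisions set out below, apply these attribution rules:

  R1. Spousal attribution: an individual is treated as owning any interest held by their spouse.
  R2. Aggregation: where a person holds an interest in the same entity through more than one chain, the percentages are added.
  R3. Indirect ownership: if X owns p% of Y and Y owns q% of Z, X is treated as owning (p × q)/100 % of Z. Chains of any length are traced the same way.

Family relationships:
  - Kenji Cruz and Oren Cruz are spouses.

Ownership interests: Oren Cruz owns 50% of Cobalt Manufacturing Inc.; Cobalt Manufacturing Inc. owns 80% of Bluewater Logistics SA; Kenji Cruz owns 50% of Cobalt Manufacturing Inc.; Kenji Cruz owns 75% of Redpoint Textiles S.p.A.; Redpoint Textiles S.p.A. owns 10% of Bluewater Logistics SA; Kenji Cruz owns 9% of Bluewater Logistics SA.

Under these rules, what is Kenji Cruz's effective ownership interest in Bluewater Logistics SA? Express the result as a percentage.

By spousal attribution (R1), Kenji Cruz is treated as also owning Oren Cruz's interest in Cobalt Manufacturing Inc, giving 50% + 50% = 100%.
Chain via Redpoint Textiles S.p.A. (R3): 75% × 10% = 7.5% of Bluewater Logistics SA.
Chain via Cobalt Manufacturing Inc. (R3): 100% × 80% = 80% of Bluewater Logistics SA.
Direct interest in Bluewater Logistics SA: 9%.
Aggregating (R2): 7.5% + 80% + 9% = 96.5%.

96.5%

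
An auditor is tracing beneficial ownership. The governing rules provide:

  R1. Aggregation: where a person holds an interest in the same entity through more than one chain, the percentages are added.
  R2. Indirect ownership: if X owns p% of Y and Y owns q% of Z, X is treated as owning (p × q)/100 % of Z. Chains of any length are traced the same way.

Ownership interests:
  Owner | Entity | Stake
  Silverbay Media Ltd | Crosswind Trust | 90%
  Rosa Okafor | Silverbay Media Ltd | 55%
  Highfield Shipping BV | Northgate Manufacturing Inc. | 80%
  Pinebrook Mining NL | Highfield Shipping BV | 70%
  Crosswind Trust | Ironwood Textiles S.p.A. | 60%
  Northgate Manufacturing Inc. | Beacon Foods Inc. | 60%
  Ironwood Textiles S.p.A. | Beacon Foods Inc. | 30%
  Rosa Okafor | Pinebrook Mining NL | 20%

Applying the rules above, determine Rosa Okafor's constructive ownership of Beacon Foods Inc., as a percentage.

15.63%

Chain via Pinebrook Mining NL → Highfield Shipping BV → Northgate Manufacturing Inc. (R2): 20% × 70% × 80% × 60% = 6.72% of Beacon Foods Inc.
Chain via Silverbay Media Ltd → Crosswind Trust → Ironwood Textiles S.p.A. (R2): 55% × 90% × 60% × 30% = 8.91% of Beacon Foods Inc.
Aggregating (R1): 6.72% + 8.91% = 15.63%.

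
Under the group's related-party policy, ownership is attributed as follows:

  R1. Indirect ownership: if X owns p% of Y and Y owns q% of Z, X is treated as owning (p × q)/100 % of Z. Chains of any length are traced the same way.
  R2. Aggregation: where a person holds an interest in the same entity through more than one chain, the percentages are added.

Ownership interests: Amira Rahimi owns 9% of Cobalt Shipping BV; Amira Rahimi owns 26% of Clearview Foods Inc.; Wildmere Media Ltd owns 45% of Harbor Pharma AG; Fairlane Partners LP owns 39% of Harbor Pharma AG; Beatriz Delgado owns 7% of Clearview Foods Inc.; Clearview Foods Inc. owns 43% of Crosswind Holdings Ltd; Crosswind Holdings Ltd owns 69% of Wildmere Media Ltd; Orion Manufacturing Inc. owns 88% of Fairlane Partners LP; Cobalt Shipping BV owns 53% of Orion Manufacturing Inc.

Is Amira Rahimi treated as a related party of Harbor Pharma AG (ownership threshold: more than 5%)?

Yes

Chain via Clearview Foods Inc. → Crosswind Holdings Ltd → Wildmere Media Ltd (R1): 26% × 43% × 69% × 45% = 3.47139% of Harbor Pharma AG.
Chain via Cobalt Shipping BV → Orion Manufacturing Inc. → Fairlane Partners LP (R1): 9% × 53% × 88% × 39% = 1.637064% of Harbor Pharma AG.
Aggregating (R2): 3.47139% + 1.637064% = 5.108454%.
5.108454% exceeds the 5% threshold, so Amira is a related party to Harbor Pharma AG.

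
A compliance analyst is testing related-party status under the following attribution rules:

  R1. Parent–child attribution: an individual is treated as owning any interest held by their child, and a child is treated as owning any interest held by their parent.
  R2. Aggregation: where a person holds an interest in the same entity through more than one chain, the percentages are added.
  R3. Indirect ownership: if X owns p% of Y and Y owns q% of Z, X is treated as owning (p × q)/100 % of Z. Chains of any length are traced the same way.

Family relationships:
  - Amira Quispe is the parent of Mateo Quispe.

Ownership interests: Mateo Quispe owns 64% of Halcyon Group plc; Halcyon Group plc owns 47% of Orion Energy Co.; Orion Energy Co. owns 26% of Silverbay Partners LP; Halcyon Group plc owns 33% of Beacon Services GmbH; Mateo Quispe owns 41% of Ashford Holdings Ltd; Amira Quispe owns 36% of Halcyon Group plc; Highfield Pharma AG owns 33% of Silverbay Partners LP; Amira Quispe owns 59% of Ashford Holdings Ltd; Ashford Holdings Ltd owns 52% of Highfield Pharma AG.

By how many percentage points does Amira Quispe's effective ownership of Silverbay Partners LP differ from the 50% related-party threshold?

20.62

By parent–child attribution (R1), Amira Quispe is treated as also owning Mateo Quispe's interest in Ashford Holdings Ltd, giving 59% + 41% = 100%.
By parent–child attribution (R1), Amira Quispe is treated as also owning Mateo Quispe's interest in Halcyon Group plc, giving 36% + 64% = 100%.
Chain via Ashford Holdings Ltd → Highfield Pharma AG (R3): 100% × 52% × 33% = 17.16% of Silverbay Partners LP.
Chain via Halcyon Group plc → Orion Energy Co. (R3): 100% × 47% × 26% = 12.22% of Silverbay Partners LP.
Aggregating (R2): 17.16% + 12.22% = 29.38%.
29.38% falls short of the 50% threshold by 20.62 percentage points.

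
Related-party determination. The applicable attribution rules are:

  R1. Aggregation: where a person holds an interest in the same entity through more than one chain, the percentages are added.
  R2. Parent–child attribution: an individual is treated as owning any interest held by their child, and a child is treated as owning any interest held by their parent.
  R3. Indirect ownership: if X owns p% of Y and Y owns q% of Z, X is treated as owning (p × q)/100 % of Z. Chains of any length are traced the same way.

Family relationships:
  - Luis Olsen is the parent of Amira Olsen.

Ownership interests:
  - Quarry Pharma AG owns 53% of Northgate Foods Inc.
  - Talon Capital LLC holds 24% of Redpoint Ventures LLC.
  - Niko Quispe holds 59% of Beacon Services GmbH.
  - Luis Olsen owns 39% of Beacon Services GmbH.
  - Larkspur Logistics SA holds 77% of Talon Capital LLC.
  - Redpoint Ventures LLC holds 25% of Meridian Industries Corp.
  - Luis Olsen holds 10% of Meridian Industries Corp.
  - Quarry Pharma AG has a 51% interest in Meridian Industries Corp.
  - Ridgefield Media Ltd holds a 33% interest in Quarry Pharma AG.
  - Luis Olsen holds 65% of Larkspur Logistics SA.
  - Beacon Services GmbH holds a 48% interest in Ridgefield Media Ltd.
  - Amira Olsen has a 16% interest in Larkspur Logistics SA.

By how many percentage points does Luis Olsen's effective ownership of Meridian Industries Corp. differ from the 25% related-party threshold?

8.107224

By parent–child attribution (R2), Luis Olsen is treated as also owning Amira Olsen's interest in Larkspur Logistics SA, giving 65% + 16% = 81%.
Chain via Larkspur Logistics SA → Talon Capital LLC → Redpoint Ventures LLC (R3): 81% × 77% × 24% × 25% = 3.7422% of Meridian Industries Corp.
Chain via Beacon Services GmbH → Ridgefield Media Ltd → Quarry Pharma AG (R3): 39% × 48% × 33% × 51% = 3.150576% of Meridian Industries Corp.
Direct interest in Meridian Industries Corp: 10%.
Aggregating (R1): 3.7422% + 3.150576% + 10% = 16.892776%.
16.892776% falls short of the 25% threshold by 8.107224 percentage points.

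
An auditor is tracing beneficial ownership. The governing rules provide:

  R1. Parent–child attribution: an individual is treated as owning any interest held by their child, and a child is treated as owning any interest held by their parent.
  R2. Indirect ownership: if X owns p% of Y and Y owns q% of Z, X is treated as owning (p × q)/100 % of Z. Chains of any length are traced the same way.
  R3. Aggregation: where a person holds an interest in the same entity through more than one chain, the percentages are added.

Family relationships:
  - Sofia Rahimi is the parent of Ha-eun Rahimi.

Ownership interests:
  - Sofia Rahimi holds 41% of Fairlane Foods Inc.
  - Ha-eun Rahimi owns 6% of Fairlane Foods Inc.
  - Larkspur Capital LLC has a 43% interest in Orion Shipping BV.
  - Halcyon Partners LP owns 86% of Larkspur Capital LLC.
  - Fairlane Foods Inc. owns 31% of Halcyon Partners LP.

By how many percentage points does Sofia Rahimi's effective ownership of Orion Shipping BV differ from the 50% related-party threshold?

44.612014

By parent–child attribution (R1), Sofia Rahimi is treated as also owning Ha-eun Rahimi's interest in Fairlane Foods Inc, giving 41% + 6% = 47%.
Chain via Fairlane Foods Inc. → Halcyon Partners LP → Larkspur Capital LLC (R2): 47% × 31% × 86% × 43% = 5.387986% of Orion Shipping BV.
5.387986% falls short of the 50% threshold by 44.612014 percentage points.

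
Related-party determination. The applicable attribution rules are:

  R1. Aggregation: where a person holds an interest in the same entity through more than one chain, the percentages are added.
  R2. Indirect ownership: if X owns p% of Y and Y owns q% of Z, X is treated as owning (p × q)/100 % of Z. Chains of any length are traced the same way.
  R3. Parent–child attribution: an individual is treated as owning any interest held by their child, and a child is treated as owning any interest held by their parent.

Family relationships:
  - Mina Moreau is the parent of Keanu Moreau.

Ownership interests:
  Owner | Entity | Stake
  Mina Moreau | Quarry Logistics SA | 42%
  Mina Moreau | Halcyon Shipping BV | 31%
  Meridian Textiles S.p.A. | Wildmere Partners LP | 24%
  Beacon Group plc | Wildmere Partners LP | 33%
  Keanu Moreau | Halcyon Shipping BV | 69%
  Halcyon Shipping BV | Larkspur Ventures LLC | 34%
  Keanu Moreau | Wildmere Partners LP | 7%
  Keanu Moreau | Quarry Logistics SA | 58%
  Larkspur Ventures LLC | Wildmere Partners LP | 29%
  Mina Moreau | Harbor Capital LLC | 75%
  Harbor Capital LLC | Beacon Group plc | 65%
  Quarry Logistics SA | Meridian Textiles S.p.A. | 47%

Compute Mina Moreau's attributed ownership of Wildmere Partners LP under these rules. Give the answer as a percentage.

44.2275%

By parent–child attribution (R3), Mina Moreau is treated as also owning Keanu Moreau's interest in Quarry Logistics SA, giving 42% + 58% = 100%.
By parent–child attribution (R3), Mina Moreau is treated as also owning Keanu Moreau's interest in Halcyon Shipping BV, giving 31% + 69% = 100%.
By parent–child attribution (R3), Mina Moreau is treated as owning Keanu Moreau's 7% interest in Wildmere Partners LP.
Chain via Harbor Capital LLC → Beacon Group plc (R2): 75% × 65% × 33% = 16.0875% of Wildmere Partners LP.
Chain via Quarry Logistics SA → Meridian Textiles S.p.A. (R2): 100% × 47% × 24% = 11.28% of Wildmere Partners LP.
Chain via Halcyon Shipping BV → Larkspur Ventures LLC (R2): 100% × 34% × 29% = 9.86% of Wildmere Partners LP.
Direct interest in Wildmere Partners LP: 7%.
Aggregating (R1): 16.0875% + 11.28% + 9.86% + 7% = 44.2275%.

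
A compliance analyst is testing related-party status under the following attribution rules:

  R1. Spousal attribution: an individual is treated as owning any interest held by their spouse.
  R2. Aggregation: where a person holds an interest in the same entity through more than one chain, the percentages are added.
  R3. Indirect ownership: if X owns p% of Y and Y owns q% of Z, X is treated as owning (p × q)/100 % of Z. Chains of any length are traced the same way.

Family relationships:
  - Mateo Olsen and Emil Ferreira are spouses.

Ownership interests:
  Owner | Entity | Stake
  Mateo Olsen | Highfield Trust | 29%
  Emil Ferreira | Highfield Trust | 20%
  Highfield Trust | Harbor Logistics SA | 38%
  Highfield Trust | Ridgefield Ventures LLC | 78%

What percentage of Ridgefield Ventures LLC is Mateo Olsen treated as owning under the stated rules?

38.22%

By spousal attribution (R1), Mateo Olsen is treated as also owning Emil Ferreira's interest in Highfield Trust, giving 29% + 20% = 49%.
Chain via Highfield Trust (R3): 49% × 78% = 38.22% of Ridgefield Ventures LLC.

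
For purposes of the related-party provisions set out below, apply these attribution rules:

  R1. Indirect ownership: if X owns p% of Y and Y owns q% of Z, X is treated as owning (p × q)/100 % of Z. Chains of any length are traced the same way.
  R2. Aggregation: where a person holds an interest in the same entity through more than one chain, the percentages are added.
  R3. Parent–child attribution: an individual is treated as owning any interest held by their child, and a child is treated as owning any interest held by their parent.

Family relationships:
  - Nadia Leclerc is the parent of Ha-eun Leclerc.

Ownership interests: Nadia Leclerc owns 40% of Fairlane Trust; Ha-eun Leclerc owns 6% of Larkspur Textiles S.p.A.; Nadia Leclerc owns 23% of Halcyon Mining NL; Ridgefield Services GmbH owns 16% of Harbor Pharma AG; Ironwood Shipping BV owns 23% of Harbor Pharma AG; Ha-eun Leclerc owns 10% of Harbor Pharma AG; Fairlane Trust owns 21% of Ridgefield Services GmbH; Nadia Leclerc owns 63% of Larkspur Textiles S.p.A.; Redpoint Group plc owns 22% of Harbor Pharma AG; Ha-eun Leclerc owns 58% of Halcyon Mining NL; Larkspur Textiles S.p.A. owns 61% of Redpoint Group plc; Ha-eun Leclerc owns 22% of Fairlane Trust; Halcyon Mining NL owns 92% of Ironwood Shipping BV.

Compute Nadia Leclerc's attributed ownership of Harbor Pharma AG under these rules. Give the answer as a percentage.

By parent–child attribution (R3), Nadia Leclerc is treated as also owning Ha-eun Leclerc's interest in Larkspur Textiles S.p.A, giving 63% + 6% = 69%.
By parent–child attribution (R3), Nadia Leclerc is treated as also owning Ha-eun Leclerc's interest in Halcyon Mining NL, giving 23% + 58% = 81%.
By parent–child attribution (R3), Nadia Leclerc is treated as also owning Ha-eun Leclerc's interest in Fairlane Trust, giving 40% + 22% = 62%.
By parent–child attribution (R3), Nadia Leclerc is treated as owning Ha-eun Leclerc's 10% interest in Harbor Pharma AG.
Chain via Larkspur Textiles S.p.A. → Redpoint Group plc (R1): 69% × 61% × 22% = 9.2598% of Harbor Pharma AG.
Chain via Halcyon Mining NL → Ironwood Shipping BV (R1): 81% × 92% × 23% = 17.1396% of Harbor Pharma AG.
Chain via Fairlane Trust → Ridgefield Services GmbH (R1): 62% × 21% × 16% = 2.0832% of Harbor Pharma AG.
Direct interest in Harbor Pharma AG: 10%.
Aggregating (R2): 9.2598% + 17.1396% + 2.0832% + 10% = 38.4826%.

38.4826%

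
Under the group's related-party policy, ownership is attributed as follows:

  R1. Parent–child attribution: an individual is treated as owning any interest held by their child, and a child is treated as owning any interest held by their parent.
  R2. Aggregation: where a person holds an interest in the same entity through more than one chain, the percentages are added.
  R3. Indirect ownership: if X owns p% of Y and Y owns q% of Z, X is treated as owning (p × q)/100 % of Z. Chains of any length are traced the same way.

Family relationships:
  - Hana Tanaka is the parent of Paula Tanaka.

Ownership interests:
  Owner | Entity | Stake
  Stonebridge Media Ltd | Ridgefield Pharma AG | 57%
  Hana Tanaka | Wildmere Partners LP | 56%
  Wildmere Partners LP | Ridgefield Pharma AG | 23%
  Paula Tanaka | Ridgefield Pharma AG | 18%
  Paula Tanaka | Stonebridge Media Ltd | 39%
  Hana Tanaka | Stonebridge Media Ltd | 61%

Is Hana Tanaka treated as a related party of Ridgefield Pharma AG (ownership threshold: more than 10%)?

By parent–child attribution (R1), Hana Tanaka is treated as also owning Paula Tanaka's interest in Stonebridge Media Ltd, giving 61% + 39% = 100%.
By parent–child attribution (R1), Hana Tanaka is treated as owning Paula Tanaka's 18% interest in Ridgefield Pharma AG.
Chain via Stonebridge Media Ltd (R3): 100% × 57% = 57% of Ridgefield Pharma AG.
Chain via Wildmere Partners LP (R3): 56% × 23% = 12.88% of Ridgefield Pharma AG.
Direct interest in Ridgefield Pharma AG: 18%.
Aggregating (R2): 57% + 12.88% + 18% = 87.88%.
87.88% exceeds the 10% threshold, so Hana is a related party to Ridgefield Pharma AG.

Yes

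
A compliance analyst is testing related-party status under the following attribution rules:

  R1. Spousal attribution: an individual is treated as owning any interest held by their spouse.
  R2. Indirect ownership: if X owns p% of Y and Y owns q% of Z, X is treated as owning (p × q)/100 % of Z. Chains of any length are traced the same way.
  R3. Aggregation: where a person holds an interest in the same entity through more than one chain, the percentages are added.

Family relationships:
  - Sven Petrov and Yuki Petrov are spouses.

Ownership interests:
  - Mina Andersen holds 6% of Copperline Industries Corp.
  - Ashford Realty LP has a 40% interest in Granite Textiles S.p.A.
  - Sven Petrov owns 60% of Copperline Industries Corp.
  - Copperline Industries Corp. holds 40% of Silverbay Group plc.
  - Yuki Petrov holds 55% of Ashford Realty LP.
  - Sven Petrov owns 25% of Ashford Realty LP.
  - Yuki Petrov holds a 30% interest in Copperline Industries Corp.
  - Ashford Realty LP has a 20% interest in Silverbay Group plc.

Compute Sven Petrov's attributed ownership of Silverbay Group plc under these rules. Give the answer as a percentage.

52%

By spousal attribution (R1), Sven Petrov is treated as also owning Yuki Petrov's interest in Copperline Industries Corp, giving 60% + 30% = 90%.
By spousal attribution (R1), Sven Petrov is treated as also owning Yuki Petrov's interest in Ashford Realty LP, giving 25% + 55% = 80%.
Chain via Copperline Industries Corp. (R2): 90% × 40% = 36% of Silverbay Group plc.
Chain via Ashford Realty LP (R2): 80% × 20% = 16% of Silverbay Group plc.
Aggregating (R3): 36% + 16% = 52%.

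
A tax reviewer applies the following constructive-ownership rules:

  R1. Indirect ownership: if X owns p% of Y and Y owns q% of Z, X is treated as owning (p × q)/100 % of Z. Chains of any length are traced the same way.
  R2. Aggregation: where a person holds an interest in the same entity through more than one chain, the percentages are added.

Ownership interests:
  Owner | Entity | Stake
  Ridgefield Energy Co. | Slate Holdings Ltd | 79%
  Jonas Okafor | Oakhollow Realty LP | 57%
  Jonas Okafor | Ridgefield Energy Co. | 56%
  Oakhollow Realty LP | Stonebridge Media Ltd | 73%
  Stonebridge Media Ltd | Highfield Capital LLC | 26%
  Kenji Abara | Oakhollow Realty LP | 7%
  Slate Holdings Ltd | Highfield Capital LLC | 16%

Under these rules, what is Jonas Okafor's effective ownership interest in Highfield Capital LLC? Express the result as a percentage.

Chain via Ridgefield Energy Co. → Slate Holdings Ltd (R1): 56% × 79% × 16% = 7.0784% of Highfield Capital LLC.
Chain via Oakhollow Realty LP → Stonebridge Media Ltd (R1): 57% × 73% × 26% = 10.8186% of Highfield Capital LLC.
Aggregating (R2): 7.0784% + 10.8186% = 17.897%.

17.897%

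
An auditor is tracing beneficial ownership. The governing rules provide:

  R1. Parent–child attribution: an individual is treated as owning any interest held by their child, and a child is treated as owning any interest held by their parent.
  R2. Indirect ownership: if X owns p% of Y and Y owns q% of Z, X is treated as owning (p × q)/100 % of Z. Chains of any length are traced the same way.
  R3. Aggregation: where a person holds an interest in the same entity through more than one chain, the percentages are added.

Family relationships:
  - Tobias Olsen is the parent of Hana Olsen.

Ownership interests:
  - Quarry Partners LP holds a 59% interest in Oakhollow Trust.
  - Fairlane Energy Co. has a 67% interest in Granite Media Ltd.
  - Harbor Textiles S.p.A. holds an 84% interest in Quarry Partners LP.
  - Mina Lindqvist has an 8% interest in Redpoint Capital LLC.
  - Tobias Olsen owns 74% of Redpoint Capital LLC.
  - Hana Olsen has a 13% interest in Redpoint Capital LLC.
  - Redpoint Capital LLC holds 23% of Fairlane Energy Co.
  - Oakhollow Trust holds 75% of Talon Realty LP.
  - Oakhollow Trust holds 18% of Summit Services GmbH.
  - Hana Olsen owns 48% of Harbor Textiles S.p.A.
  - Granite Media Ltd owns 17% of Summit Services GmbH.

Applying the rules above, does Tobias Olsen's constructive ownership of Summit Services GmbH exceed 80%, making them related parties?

No

By parent–child attribution (R1), Tobias Olsen is treated as also owning Hana Olsen's interest in Redpoint Capital LLC, giving 74% + 13% = 87%.
By parent–child attribution (R1), Tobias Olsen is treated as owning Hana Olsen's 48% interest in Harbor Textiles S.p.A.
Chain via Redpoint Capital LLC → Fairlane Energy Co. → Granite Media Ltd (R2): 87% × 23% × 67% × 17% = 2.279139% of Summit Services GmbH.
Chain via Harbor Textiles S.p.A. → Quarry Partners LP → Oakhollow Trust (R2): 48% × 84% × 59% × 18% = 4.281984% of Summit Services GmbH.
Aggregating (R3): 2.279139% + 4.281984% = 6.561123%.
6.561123% does not exceed the 80% threshold, so Tobias is not a related party to Summit Services GmbH.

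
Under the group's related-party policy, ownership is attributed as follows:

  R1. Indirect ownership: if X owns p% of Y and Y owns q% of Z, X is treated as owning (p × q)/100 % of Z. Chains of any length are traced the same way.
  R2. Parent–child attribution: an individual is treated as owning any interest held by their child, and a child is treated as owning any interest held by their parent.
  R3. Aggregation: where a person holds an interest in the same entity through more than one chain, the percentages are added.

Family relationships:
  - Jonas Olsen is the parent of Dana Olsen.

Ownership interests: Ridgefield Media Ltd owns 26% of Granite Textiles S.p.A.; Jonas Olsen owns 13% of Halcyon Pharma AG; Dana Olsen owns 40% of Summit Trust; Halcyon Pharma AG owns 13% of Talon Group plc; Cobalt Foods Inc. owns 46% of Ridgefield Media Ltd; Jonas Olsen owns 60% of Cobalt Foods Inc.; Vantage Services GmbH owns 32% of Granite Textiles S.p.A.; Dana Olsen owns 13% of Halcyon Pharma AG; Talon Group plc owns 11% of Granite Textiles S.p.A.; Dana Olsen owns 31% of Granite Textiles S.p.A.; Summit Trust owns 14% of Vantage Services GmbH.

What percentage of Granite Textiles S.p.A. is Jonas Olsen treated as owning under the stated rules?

40.3398%

By parent–child attribution (R2), Jonas Olsen is treated as also owning Dana Olsen's interest in Halcyon Pharma AG, giving 13% + 13% = 26%.
By parent–child attribution (R2), Jonas Olsen is treated as owning Dana Olsen's 40% interest in Summit Trust.
By parent–child attribution (R2), Jonas Olsen is treated as owning Dana Olsen's 31% interest in Granite Textiles S.p.A.
Chain via Halcyon Pharma AG → Talon Group plc (R1): 26% × 13% × 11% = 0.3718% of Granite Textiles S.p.A.
Chain via Cobalt Foods Inc. → Ridgefield Media Ltd (R1): 60% × 46% × 26% = 7.176% of Granite Textiles S.p.A.
Chain via Summit Trust → Vantage Services GmbH (R1): 40% × 14% × 32% = 1.792% of Granite Textiles S.p.A.
Direct interest in Granite Textiles S.p.A: 31%.
Aggregating (R3): 0.3718% + 7.176% + 1.792% + 31% = 40.3398%.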